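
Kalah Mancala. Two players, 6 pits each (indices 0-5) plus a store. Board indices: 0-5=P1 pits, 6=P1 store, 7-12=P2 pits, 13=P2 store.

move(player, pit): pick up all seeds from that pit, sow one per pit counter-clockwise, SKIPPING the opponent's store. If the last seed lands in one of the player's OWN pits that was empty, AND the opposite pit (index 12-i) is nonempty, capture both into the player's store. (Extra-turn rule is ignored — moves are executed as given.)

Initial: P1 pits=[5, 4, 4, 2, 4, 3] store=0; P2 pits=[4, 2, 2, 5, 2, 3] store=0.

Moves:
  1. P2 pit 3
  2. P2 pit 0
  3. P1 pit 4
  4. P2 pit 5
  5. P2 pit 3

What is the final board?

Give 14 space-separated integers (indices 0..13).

Move 1: P2 pit3 -> P1=[6,5,4,2,4,3](0) P2=[4,2,2,0,3,4](1)
Move 2: P2 pit0 -> P1=[6,5,4,2,4,3](0) P2=[0,3,3,1,4,4](1)
Move 3: P1 pit4 -> P1=[6,5,4,2,0,4](1) P2=[1,4,3,1,4,4](1)
Move 4: P2 pit5 -> P1=[7,6,5,2,0,4](1) P2=[1,4,3,1,4,0](2)
Move 5: P2 pit3 -> P1=[7,6,5,2,0,4](1) P2=[1,4,3,0,5,0](2)

Answer: 7 6 5 2 0 4 1 1 4 3 0 5 0 2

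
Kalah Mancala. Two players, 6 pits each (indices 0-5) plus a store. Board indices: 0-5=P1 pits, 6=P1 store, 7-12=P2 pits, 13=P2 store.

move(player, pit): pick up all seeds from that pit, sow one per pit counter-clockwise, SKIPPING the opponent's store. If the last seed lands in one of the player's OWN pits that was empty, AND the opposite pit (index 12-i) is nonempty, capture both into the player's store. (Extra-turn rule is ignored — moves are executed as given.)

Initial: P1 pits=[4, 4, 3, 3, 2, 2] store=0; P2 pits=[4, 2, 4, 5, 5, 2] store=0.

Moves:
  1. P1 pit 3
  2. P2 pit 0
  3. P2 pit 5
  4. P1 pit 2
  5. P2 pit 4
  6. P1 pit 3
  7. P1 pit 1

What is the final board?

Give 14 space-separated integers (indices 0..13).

Answer: 6 0 2 1 6 6 2 0 3 5 6 0 1 2

Derivation:
Move 1: P1 pit3 -> P1=[4,4,3,0,3,3](1) P2=[4,2,4,5,5,2](0)
Move 2: P2 pit0 -> P1=[4,4,3,0,3,3](1) P2=[0,3,5,6,6,2](0)
Move 3: P2 pit5 -> P1=[5,4,3,0,3,3](1) P2=[0,3,5,6,6,0](1)
Move 4: P1 pit2 -> P1=[5,4,0,1,4,4](1) P2=[0,3,5,6,6,0](1)
Move 5: P2 pit4 -> P1=[6,5,1,2,4,4](1) P2=[0,3,5,6,0,1](2)
Move 6: P1 pit3 -> P1=[6,5,1,0,5,5](1) P2=[0,3,5,6,0,1](2)
Move 7: P1 pit1 -> P1=[6,0,2,1,6,6](2) P2=[0,3,5,6,0,1](2)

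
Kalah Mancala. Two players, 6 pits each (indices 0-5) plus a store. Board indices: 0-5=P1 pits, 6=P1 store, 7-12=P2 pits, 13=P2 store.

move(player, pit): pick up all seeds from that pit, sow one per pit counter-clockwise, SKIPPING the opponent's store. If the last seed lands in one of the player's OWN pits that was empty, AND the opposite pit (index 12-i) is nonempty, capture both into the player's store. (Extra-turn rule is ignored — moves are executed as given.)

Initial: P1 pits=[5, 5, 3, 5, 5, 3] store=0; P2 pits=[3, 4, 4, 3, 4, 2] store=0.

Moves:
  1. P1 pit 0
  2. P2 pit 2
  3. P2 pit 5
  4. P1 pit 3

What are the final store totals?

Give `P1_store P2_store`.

Move 1: P1 pit0 -> P1=[0,6,4,6,6,4](0) P2=[3,4,4,3,4,2](0)
Move 2: P2 pit2 -> P1=[0,6,4,6,6,4](0) P2=[3,4,0,4,5,3](1)
Move 3: P2 pit5 -> P1=[1,7,4,6,6,4](0) P2=[3,4,0,4,5,0](2)
Move 4: P1 pit3 -> P1=[1,7,4,0,7,5](1) P2=[4,5,1,4,5,0](2)

Answer: 1 2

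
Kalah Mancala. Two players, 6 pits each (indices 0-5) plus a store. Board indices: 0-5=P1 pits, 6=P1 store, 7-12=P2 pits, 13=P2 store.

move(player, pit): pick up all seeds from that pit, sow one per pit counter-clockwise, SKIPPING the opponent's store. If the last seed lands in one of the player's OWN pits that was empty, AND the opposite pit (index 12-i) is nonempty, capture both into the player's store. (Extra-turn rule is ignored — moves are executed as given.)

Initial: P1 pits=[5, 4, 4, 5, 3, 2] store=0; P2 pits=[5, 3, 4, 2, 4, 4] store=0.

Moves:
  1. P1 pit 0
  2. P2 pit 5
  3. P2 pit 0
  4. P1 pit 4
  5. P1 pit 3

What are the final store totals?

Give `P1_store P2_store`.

Answer: 2 3

Derivation:
Move 1: P1 pit0 -> P1=[0,5,5,6,4,3](0) P2=[5,3,4,2,4,4](0)
Move 2: P2 pit5 -> P1=[1,6,6,6,4,3](0) P2=[5,3,4,2,4,0](1)
Move 3: P2 pit0 -> P1=[0,6,6,6,4,3](0) P2=[0,4,5,3,5,0](3)
Move 4: P1 pit4 -> P1=[0,6,6,6,0,4](1) P2=[1,5,5,3,5,0](3)
Move 5: P1 pit3 -> P1=[0,6,6,0,1,5](2) P2=[2,6,6,3,5,0](3)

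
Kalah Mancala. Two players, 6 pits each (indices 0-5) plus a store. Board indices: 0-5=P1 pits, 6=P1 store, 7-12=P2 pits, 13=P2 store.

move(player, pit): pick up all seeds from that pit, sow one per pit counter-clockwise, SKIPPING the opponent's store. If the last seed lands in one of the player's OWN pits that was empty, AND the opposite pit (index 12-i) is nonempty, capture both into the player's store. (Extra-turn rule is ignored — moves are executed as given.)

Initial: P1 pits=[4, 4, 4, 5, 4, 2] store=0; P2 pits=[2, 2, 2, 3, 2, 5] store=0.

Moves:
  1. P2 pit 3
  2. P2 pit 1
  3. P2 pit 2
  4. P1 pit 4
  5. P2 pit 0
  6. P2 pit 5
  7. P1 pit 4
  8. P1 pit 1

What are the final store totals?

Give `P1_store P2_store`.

Answer: 2 7

Derivation:
Move 1: P2 pit3 -> P1=[4,4,4,5,4,2](0) P2=[2,2,2,0,3,6](1)
Move 2: P2 pit1 -> P1=[4,4,0,5,4,2](0) P2=[2,0,3,0,3,6](6)
Move 3: P2 pit2 -> P1=[4,4,0,5,4,2](0) P2=[2,0,0,1,4,7](6)
Move 4: P1 pit4 -> P1=[4,4,0,5,0,3](1) P2=[3,1,0,1,4,7](6)
Move 5: P2 pit0 -> P1=[4,4,0,5,0,3](1) P2=[0,2,1,2,4,7](6)
Move 6: P2 pit5 -> P1=[5,5,1,6,1,4](1) P2=[0,2,1,2,4,0](7)
Move 7: P1 pit4 -> P1=[5,5,1,6,0,5](1) P2=[0,2,1,2,4,0](7)
Move 8: P1 pit1 -> P1=[5,0,2,7,1,6](2) P2=[0,2,1,2,4,0](7)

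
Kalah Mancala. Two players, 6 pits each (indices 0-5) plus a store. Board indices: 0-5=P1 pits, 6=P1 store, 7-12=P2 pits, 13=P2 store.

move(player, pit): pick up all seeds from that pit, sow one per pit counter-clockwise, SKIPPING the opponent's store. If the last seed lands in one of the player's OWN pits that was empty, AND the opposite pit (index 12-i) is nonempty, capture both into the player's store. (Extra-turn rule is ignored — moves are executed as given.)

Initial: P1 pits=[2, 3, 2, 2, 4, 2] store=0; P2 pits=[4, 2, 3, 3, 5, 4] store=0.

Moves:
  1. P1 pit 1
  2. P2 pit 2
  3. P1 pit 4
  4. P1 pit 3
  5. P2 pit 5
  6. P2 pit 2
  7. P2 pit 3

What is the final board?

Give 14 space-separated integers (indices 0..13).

Answer: 4 2 4 1 1 4 2 5 3 0 0 7 1 2

Derivation:
Move 1: P1 pit1 -> P1=[2,0,3,3,5,2](0) P2=[4,2,3,3,5,4](0)
Move 2: P2 pit2 -> P1=[2,0,3,3,5,2](0) P2=[4,2,0,4,6,5](0)
Move 3: P1 pit4 -> P1=[2,0,3,3,0,3](1) P2=[5,3,1,4,6,5](0)
Move 4: P1 pit3 -> P1=[2,0,3,0,1,4](2) P2=[5,3,1,4,6,5](0)
Move 5: P2 pit5 -> P1=[3,1,4,1,1,4](2) P2=[5,3,1,4,6,0](1)
Move 6: P2 pit2 -> P1=[3,1,4,1,1,4](2) P2=[5,3,0,5,6,0](1)
Move 7: P2 pit3 -> P1=[4,2,4,1,1,4](2) P2=[5,3,0,0,7,1](2)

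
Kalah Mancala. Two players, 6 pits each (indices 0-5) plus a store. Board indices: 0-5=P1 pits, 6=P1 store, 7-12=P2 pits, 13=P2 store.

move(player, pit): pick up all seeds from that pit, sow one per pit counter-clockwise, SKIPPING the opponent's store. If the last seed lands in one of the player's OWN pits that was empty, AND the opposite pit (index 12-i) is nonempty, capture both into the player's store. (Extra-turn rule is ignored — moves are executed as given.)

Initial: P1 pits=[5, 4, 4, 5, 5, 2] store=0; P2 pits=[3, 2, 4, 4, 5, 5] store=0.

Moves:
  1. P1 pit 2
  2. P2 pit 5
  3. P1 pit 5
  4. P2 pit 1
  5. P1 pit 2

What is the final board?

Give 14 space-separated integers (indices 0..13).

Answer: 6 5 0 8 6 0 2 4 0 5 5 6 0 1

Derivation:
Move 1: P1 pit2 -> P1=[5,4,0,6,6,3](1) P2=[3,2,4,4,5,5](0)
Move 2: P2 pit5 -> P1=[6,5,1,7,6,3](1) P2=[3,2,4,4,5,0](1)
Move 3: P1 pit5 -> P1=[6,5,1,7,6,0](2) P2=[4,3,4,4,5,0](1)
Move 4: P2 pit1 -> P1=[6,5,1,7,6,0](2) P2=[4,0,5,5,6,0](1)
Move 5: P1 pit2 -> P1=[6,5,0,8,6,0](2) P2=[4,0,5,5,6,0](1)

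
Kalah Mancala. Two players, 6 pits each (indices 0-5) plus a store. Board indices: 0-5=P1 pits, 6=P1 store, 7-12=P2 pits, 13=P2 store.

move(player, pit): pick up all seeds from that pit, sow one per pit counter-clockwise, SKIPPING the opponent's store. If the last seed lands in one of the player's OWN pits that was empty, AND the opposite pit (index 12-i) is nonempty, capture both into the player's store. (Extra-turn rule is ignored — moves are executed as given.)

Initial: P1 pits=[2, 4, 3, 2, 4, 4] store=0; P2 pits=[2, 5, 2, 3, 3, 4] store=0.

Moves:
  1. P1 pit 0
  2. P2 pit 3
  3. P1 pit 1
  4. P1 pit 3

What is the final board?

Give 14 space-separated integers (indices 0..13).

Move 1: P1 pit0 -> P1=[0,5,4,2,4,4](0) P2=[2,5,2,3,3,4](0)
Move 2: P2 pit3 -> P1=[0,5,4,2,4,4](0) P2=[2,5,2,0,4,5](1)
Move 3: P1 pit1 -> P1=[0,0,5,3,5,5](1) P2=[2,5,2,0,4,5](1)
Move 4: P1 pit3 -> P1=[0,0,5,0,6,6](2) P2=[2,5,2,0,4,5](1)

Answer: 0 0 5 0 6 6 2 2 5 2 0 4 5 1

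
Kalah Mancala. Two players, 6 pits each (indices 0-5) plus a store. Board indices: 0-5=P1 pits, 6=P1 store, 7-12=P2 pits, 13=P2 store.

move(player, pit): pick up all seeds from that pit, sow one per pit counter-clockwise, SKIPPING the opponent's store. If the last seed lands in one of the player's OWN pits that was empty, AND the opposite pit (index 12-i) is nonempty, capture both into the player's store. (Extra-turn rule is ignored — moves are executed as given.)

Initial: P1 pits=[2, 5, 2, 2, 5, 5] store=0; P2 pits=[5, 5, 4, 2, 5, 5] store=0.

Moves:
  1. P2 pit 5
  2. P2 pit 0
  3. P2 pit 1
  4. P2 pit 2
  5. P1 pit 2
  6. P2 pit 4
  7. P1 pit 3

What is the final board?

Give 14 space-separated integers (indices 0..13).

Answer: 3 8 1 0 8 8 1 1 1 0 5 0 3 8

Derivation:
Move 1: P2 pit5 -> P1=[3,6,3,3,5,5](0) P2=[5,5,4,2,5,0](1)
Move 2: P2 pit0 -> P1=[0,6,3,3,5,5](0) P2=[0,6,5,3,6,0](5)
Move 3: P2 pit1 -> P1=[1,6,3,3,5,5](0) P2=[0,0,6,4,7,1](6)
Move 4: P2 pit2 -> P1=[2,7,3,3,5,5](0) P2=[0,0,0,5,8,2](7)
Move 5: P1 pit2 -> P1=[2,7,0,4,6,6](0) P2=[0,0,0,5,8,2](7)
Move 6: P2 pit4 -> P1=[3,8,1,5,7,7](0) P2=[0,0,0,5,0,3](8)
Move 7: P1 pit3 -> P1=[3,8,1,0,8,8](1) P2=[1,1,0,5,0,3](8)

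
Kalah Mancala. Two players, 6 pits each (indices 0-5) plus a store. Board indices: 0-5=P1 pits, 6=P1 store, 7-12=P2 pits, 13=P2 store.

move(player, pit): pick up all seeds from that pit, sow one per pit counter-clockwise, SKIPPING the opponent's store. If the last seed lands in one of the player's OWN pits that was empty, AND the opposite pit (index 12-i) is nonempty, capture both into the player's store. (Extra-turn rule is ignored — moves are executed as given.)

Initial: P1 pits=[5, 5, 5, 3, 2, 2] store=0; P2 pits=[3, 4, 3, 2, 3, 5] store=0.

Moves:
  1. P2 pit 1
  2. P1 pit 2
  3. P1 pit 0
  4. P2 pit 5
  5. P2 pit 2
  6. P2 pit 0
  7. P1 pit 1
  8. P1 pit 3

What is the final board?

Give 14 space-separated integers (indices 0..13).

Move 1: P2 pit1 -> P1=[5,5,5,3,2,2](0) P2=[3,0,4,3,4,6](0)
Move 2: P1 pit2 -> P1=[5,5,0,4,3,3](1) P2=[4,0,4,3,4,6](0)
Move 3: P1 pit0 -> P1=[0,6,1,5,4,4](1) P2=[4,0,4,3,4,6](0)
Move 4: P2 pit5 -> P1=[1,7,2,6,5,4](1) P2=[4,0,4,3,4,0](1)
Move 5: P2 pit2 -> P1=[1,7,2,6,5,4](1) P2=[4,0,0,4,5,1](2)
Move 6: P2 pit0 -> P1=[1,7,2,6,5,4](1) P2=[0,1,1,5,6,1](2)
Move 7: P1 pit1 -> P1=[1,0,3,7,6,5](2) P2=[1,2,1,5,6,1](2)
Move 8: P1 pit3 -> P1=[1,0,3,0,7,6](3) P2=[2,3,2,6,6,1](2)

Answer: 1 0 3 0 7 6 3 2 3 2 6 6 1 2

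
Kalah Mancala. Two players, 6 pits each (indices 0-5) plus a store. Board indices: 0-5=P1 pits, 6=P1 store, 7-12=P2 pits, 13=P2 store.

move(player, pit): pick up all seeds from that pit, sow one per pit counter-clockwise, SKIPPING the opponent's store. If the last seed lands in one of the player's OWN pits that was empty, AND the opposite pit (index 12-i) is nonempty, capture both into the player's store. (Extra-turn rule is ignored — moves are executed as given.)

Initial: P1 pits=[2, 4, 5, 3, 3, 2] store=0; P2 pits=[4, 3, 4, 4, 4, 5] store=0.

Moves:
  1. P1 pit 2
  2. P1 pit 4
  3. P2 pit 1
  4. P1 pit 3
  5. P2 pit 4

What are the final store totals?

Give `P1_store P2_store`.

Answer: 3 1

Derivation:
Move 1: P1 pit2 -> P1=[2,4,0,4,4,3](1) P2=[5,3,4,4,4,5](0)
Move 2: P1 pit4 -> P1=[2,4,0,4,0,4](2) P2=[6,4,4,4,4,5](0)
Move 3: P2 pit1 -> P1=[2,4,0,4,0,4](2) P2=[6,0,5,5,5,6](0)
Move 4: P1 pit3 -> P1=[2,4,0,0,1,5](3) P2=[7,0,5,5,5,6](0)
Move 5: P2 pit4 -> P1=[3,5,1,0,1,5](3) P2=[7,0,5,5,0,7](1)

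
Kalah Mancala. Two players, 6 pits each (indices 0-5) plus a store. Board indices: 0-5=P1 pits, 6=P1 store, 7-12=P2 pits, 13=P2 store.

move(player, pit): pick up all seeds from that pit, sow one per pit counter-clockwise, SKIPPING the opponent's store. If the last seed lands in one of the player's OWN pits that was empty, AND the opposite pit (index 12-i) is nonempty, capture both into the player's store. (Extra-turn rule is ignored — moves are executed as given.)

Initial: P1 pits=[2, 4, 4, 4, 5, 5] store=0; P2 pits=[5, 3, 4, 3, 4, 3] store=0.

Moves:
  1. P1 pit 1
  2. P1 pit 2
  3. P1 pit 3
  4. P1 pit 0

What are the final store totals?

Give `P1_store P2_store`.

Move 1: P1 pit1 -> P1=[2,0,5,5,6,6](0) P2=[5,3,4,3,4,3](0)
Move 2: P1 pit2 -> P1=[2,0,0,6,7,7](1) P2=[6,3,4,3,4,3](0)
Move 3: P1 pit3 -> P1=[2,0,0,0,8,8](2) P2=[7,4,5,3,4,3](0)
Move 4: P1 pit0 -> P1=[0,1,0,0,8,8](6) P2=[7,4,5,0,4,3](0)

Answer: 6 0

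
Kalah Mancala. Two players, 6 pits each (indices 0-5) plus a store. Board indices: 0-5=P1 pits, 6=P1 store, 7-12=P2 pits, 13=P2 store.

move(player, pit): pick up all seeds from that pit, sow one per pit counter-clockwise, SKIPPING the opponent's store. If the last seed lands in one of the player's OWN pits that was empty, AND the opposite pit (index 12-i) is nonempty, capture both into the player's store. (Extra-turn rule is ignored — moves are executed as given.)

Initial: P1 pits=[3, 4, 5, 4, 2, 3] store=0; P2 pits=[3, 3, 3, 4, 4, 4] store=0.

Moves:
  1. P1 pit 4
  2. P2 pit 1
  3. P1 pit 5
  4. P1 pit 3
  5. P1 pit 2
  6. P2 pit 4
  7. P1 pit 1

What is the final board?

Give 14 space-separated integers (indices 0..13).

Move 1: P1 pit4 -> P1=[3,4,5,4,0,4](1) P2=[3,3,3,4,4,4](0)
Move 2: P2 pit1 -> P1=[3,4,5,4,0,4](1) P2=[3,0,4,5,5,4](0)
Move 3: P1 pit5 -> P1=[3,4,5,4,0,0](2) P2=[4,1,5,5,5,4](0)
Move 4: P1 pit3 -> P1=[3,4,5,0,1,1](3) P2=[5,1,5,5,5,4](0)
Move 5: P1 pit2 -> P1=[3,4,0,1,2,2](4) P2=[6,1,5,5,5,4](0)
Move 6: P2 pit4 -> P1=[4,5,1,1,2,2](4) P2=[6,1,5,5,0,5](1)
Move 7: P1 pit1 -> P1=[4,0,2,2,3,3](5) P2=[6,1,5,5,0,5](1)

Answer: 4 0 2 2 3 3 5 6 1 5 5 0 5 1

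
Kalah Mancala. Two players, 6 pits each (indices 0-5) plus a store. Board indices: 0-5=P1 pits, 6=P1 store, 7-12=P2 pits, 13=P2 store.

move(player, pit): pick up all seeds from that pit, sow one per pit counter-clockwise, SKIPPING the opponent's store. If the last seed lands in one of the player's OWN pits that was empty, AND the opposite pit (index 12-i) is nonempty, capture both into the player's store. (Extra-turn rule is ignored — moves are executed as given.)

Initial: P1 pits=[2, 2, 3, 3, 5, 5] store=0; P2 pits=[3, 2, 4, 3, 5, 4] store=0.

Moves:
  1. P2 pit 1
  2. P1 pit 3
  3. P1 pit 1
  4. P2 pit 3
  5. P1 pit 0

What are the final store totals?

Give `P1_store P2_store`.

Move 1: P2 pit1 -> P1=[2,2,3,3,5,5](0) P2=[3,0,5,4,5,4](0)
Move 2: P1 pit3 -> P1=[2,2,3,0,6,6](1) P2=[3,0,5,4,5,4](0)
Move 3: P1 pit1 -> P1=[2,0,4,0,6,6](7) P2=[3,0,0,4,5,4](0)
Move 4: P2 pit3 -> P1=[3,0,4,0,6,6](7) P2=[3,0,0,0,6,5](1)
Move 5: P1 pit0 -> P1=[0,1,5,1,6,6](7) P2=[3,0,0,0,6,5](1)

Answer: 7 1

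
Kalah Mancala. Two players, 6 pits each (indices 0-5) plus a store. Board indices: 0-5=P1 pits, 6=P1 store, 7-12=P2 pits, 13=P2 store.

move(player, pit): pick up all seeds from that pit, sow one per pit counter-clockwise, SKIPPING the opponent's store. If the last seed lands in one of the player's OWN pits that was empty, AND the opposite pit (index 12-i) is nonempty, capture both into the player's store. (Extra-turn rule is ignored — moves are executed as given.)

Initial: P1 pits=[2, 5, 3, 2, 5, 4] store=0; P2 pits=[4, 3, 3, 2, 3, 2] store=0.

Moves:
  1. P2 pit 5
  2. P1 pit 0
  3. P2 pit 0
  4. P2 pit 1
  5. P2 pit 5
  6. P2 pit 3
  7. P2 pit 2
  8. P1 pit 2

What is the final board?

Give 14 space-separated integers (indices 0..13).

Answer: 2 6 0 4 6 5 1 0 0 0 1 7 2 4

Derivation:
Move 1: P2 pit5 -> P1=[3,5,3,2,5,4](0) P2=[4,3,3,2,3,0](1)
Move 2: P1 pit0 -> P1=[0,6,4,3,5,4](0) P2=[4,3,3,2,3,0](1)
Move 3: P2 pit0 -> P1=[0,6,4,3,5,4](0) P2=[0,4,4,3,4,0](1)
Move 4: P2 pit1 -> P1=[0,6,4,3,5,4](0) P2=[0,0,5,4,5,1](1)
Move 5: P2 pit5 -> P1=[0,6,4,3,5,4](0) P2=[0,0,5,4,5,0](2)
Move 6: P2 pit3 -> P1=[1,6,4,3,5,4](0) P2=[0,0,5,0,6,1](3)
Move 7: P2 pit2 -> P1=[2,6,4,3,5,4](0) P2=[0,0,0,1,7,2](4)
Move 8: P1 pit2 -> P1=[2,6,0,4,6,5](1) P2=[0,0,0,1,7,2](4)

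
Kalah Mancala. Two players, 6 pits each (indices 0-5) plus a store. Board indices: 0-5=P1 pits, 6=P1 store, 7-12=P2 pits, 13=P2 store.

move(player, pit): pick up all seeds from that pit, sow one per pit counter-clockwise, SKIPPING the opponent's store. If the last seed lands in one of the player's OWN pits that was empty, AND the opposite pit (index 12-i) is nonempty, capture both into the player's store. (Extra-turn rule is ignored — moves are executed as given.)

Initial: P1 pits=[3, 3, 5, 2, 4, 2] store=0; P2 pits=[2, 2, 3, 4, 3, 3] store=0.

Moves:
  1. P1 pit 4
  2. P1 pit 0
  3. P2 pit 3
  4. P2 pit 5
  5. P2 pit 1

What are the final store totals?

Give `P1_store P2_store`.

Move 1: P1 pit4 -> P1=[3,3,5,2,0,3](1) P2=[3,3,3,4,3,3](0)
Move 2: P1 pit0 -> P1=[0,4,6,3,0,3](1) P2=[3,3,3,4,3,3](0)
Move 3: P2 pit3 -> P1=[1,4,6,3,0,3](1) P2=[3,3,3,0,4,4](1)
Move 4: P2 pit5 -> P1=[2,5,7,3,0,3](1) P2=[3,3,3,0,4,0](2)
Move 5: P2 pit1 -> P1=[2,5,7,3,0,3](1) P2=[3,0,4,1,5,0](2)

Answer: 1 2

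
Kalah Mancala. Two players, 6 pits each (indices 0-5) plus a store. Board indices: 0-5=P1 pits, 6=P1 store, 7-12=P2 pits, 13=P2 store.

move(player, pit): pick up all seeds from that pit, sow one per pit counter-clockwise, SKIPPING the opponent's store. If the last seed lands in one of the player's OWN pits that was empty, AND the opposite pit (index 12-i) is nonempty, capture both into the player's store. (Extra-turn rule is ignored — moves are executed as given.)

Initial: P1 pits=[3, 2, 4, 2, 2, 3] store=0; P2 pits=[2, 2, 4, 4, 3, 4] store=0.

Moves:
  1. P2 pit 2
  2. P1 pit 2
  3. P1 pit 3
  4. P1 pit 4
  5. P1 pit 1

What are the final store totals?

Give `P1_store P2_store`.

Answer: 3 1

Derivation:
Move 1: P2 pit2 -> P1=[3,2,4,2,2,3](0) P2=[2,2,0,5,4,5](1)
Move 2: P1 pit2 -> P1=[3,2,0,3,3,4](1) P2=[2,2,0,5,4,5](1)
Move 3: P1 pit3 -> P1=[3,2,0,0,4,5](2) P2=[2,2,0,5,4,5](1)
Move 4: P1 pit4 -> P1=[3,2,0,0,0,6](3) P2=[3,3,0,5,4,5](1)
Move 5: P1 pit1 -> P1=[3,0,1,1,0,6](3) P2=[3,3,0,5,4,5](1)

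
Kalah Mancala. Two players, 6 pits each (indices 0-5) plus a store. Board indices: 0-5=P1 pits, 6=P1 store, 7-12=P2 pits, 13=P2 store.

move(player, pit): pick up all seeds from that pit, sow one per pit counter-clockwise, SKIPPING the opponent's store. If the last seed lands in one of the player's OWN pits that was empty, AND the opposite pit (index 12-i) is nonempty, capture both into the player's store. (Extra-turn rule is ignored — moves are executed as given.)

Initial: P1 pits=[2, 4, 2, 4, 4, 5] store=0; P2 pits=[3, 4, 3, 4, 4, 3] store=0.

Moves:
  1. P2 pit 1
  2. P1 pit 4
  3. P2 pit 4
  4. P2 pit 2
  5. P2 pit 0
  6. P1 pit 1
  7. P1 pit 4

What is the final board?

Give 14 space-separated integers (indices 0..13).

Move 1: P2 pit1 -> P1=[2,4,2,4,4,5](0) P2=[3,0,4,5,5,4](0)
Move 2: P1 pit4 -> P1=[2,4,2,4,0,6](1) P2=[4,1,4,5,5,4](0)
Move 3: P2 pit4 -> P1=[3,5,3,4,0,6](1) P2=[4,1,4,5,0,5](1)
Move 4: P2 pit2 -> P1=[3,5,3,4,0,6](1) P2=[4,1,0,6,1,6](2)
Move 5: P2 pit0 -> P1=[3,5,3,4,0,6](1) P2=[0,2,1,7,2,6](2)
Move 6: P1 pit1 -> P1=[3,0,4,5,1,7](2) P2=[0,2,1,7,2,6](2)
Move 7: P1 pit4 -> P1=[3,0,4,5,0,8](2) P2=[0,2,1,7,2,6](2)

Answer: 3 0 4 5 0 8 2 0 2 1 7 2 6 2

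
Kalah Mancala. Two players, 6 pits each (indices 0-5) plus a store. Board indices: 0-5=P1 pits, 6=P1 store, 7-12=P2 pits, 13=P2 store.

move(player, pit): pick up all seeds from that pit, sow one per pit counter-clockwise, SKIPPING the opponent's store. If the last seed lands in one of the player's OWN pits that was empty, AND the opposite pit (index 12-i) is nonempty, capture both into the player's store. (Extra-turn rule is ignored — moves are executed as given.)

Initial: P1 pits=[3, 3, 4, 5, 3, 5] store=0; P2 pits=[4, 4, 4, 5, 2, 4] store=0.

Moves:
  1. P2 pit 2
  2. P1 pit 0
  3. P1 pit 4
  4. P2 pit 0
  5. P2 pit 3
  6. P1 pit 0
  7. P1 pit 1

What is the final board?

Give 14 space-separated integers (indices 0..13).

Answer: 0 0 7 8 1 7 2 1 5 1 0 5 7 2

Derivation:
Move 1: P2 pit2 -> P1=[3,3,4,5,3,5](0) P2=[4,4,0,6,3,5](1)
Move 2: P1 pit0 -> P1=[0,4,5,6,3,5](0) P2=[4,4,0,6,3,5](1)
Move 3: P1 pit4 -> P1=[0,4,5,6,0,6](1) P2=[5,4,0,6,3,5](1)
Move 4: P2 pit0 -> P1=[0,4,5,6,0,6](1) P2=[0,5,1,7,4,6](1)
Move 5: P2 pit3 -> P1=[1,5,6,7,0,6](1) P2=[0,5,1,0,5,7](2)
Move 6: P1 pit0 -> P1=[0,6,6,7,0,6](1) P2=[0,5,1,0,5,7](2)
Move 7: P1 pit1 -> P1=[0,0,7,8,1,7](2) P2=[1,5,1,0,5,7](2)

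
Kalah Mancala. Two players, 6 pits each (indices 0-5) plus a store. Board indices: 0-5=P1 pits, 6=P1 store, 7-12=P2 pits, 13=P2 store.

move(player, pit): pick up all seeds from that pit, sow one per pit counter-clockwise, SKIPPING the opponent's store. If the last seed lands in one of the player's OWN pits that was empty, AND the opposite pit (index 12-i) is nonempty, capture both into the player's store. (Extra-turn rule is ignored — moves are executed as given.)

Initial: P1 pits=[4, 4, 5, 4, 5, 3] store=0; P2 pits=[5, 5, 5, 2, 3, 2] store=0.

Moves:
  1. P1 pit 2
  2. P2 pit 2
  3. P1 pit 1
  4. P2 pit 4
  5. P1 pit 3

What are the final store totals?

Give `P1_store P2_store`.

Move 1: P1 pit2 -> P1=[4,4,0,5,6,4](1) P2=[6,5,5,2,3,2](0)
Move 2: P2 pit2 -> P1=[5,4,0,5,6,4](1) P2=[6,5,0,3,4,3](1)
Move 3: P1 pit1 -> P1=[5,0,1,6,7,5](1) P2=[6,5,0,3,4,3](1)
Move 4: P2 pit4 -> P1=[6,1,1,6,7,5](1) P2=[6,5,0,3,0,4](2)
Move 5: P1 pit3 -> P1=[6,1,1,0,8,6](2) P2=[7,6,1,3,0,4](2)

Answer: 2 2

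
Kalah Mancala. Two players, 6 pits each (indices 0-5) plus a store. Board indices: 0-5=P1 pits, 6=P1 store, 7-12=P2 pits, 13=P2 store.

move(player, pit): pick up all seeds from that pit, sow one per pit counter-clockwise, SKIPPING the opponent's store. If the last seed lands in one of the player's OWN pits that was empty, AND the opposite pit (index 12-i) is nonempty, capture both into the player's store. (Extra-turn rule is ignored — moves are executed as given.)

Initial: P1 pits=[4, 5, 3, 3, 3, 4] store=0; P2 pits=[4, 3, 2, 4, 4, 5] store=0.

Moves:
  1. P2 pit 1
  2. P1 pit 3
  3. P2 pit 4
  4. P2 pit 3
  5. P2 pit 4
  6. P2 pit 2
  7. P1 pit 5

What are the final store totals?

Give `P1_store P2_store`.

Move 1: P2 pit1 -> P1=[4,5,3,3,3,4](0) P2=[4,0,3,5,5,5](0)
Move 2: P1 pit3 -> P1=[4,5,3,0,4,5](1) P2=[4,0,3,5,5,5](0)
Move 3: P2 pit4 -> P1=[5,6,4,0,4,5](1) P2=[4,0,3,5,0,6](1)
Move 4: P2 pit3 -> P1=[6,7,4,0,4,5](1) P2=[4,0,3,0,1,7](2)
Move 5: P2 pit4 -> P1=[6,7,4,0,4,5](1) P2=[4,0,3,0,0,8](2)
Move 6: P2 pit2 -> P1=[6,7,4,0,4,5](1) P2=[4,0,0,1,1,9](2)
Move 7: P1 pit5 -> P1=[6,7,4,0,4,0](2) P2=[5,1,1,2,1,9](2)

Answer: 2 2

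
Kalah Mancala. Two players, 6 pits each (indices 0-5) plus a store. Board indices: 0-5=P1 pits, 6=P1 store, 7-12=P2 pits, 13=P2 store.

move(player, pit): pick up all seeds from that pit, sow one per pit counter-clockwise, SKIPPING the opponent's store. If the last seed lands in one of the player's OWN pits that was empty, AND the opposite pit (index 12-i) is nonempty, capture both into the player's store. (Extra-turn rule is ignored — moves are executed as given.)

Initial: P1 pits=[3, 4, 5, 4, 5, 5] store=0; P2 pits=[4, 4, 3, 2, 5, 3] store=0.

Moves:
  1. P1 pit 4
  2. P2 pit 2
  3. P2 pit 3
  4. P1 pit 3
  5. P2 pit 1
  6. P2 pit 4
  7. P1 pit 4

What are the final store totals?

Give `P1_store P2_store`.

Answer: 3 4

Derivation:
Move 1: P1 pit4 -> P1=[3,4,5,4,0,6](1) P2=[5,5,4,2,5,3](0)
Move 2: P2 pit2 -> P1=[3,4,5,4,0,6](1) P2=[5,5,0,3,6,4](1)
Move 3: P2 pit3 -> P1=[3,4,5,4,0,6](1) P2=[5,5,0,0,7,5](2)
Move 4: P1 pit3 -> P1=[3,4,5,0,1,7](2) P2=[6,5,0,0,7,5](2)
Move 5: P2 pit1 -> P1=[3,4,5,0,1,7](2) P2=[6,0,1,1,8,6](3)
Move 6: P2 pit4 -> P1=[4,5,6,1,2,8](2) P2=[6,0,1,1,0,7](4)
Move 7: P1 pit4 -> P1=[4,5,6,1,0,9](3) P2=[6,0,1,1,0,7](4)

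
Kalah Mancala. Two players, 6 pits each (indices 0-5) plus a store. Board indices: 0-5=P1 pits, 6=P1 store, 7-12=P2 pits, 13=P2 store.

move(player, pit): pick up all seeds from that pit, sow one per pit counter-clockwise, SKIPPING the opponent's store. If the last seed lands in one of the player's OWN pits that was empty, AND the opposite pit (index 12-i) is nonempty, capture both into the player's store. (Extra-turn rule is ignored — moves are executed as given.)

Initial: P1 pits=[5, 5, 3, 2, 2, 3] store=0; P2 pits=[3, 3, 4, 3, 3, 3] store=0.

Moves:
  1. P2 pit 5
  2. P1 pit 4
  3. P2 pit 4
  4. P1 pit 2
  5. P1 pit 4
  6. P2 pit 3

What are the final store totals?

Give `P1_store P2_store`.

Answer: 1 3

Derivation:
Move 1: P2 pit5 -> P1=[6,6,3,2,2,3](0) P2=[3,3,4,3,3,0](1)
Move 2: P1 pit4 -> P1=[6,6,3,2,0,4](1) P2=[3,3,4,3,3,0](1)
Move 3: P2 pit4 -> P1=[7,6,3,2,0,4](1) P2=[3,3,4,3,0,1](2)
Move 4: P1 pit2 -> P1=[7,6,0,3,1,5](1) P2=[3,3,4,3,0,1](2)
Move 5: P1 pit4 -> P1=[7,6,0,3,0,6](1) P2=[3,3,4,3,0,1](2)
Move 6: P2 pit3 -> P1=[7,6,0,3,0,6](1) P2=[3,3,4,0,1,2](3)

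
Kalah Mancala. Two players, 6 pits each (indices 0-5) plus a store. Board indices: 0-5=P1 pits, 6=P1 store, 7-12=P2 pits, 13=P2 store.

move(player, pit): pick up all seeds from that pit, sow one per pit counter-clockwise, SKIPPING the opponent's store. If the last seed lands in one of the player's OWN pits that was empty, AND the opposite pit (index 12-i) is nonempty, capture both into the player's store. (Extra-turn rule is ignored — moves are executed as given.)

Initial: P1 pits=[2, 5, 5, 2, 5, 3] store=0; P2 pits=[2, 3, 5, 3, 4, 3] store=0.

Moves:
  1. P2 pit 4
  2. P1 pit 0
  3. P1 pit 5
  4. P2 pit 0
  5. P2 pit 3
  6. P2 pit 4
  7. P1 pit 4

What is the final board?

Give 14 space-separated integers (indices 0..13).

Move 1: P2 pit4 -> P1=[3,6,5,2,5,3](0) P2=[2,3,5,3,0,4](1)
Move 2: P1 pit0 -> P1=[0,7,6,3,5,3](0) P2=[2,3,5,3,0,4](1)
Move 3: P1 pit5 -> P1=[0,7,6,3,5,0](1) P2=[3,4,5,3,0,4](1)
Move 4: P2 pit0 -> P1=[0,7,6,3,5,0](1) P2=[0,5,6,4,0,4](1)
Move 5: P2 pit3 -> P1=[1,7,6,3,5,0](1) P2=[0,5,6,0,1,5](2)
Move 6: P2 pit4 -> P1=[1,7,6,3,5,0](1) P2=[0,5,6,0,0,6](2)
Move 7: P1 pit4 -> P1=[1,7,6,3,0,1](2) P2=[1,6,7,0,0,6](2)

Answer: 1 7 6 3 0 1 2 1 6 7 0 0 6 2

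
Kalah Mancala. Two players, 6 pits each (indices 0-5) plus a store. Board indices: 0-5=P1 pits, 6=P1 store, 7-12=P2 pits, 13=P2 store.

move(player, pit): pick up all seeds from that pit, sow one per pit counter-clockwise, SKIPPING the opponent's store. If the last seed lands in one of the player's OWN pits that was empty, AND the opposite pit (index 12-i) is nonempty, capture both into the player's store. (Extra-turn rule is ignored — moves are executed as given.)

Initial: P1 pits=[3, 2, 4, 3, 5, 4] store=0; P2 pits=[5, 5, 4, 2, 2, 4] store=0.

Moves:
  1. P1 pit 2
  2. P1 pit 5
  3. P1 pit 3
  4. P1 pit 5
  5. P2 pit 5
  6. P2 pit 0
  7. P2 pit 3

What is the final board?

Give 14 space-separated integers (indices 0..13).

Move 1: P1 pit2 -> P1=[3,2,0,4,6,5](1) P2=[5,5,4,2,2,4](0)
Move 2: P1 pit5 -> P1=[3,2,0,4,6,0](2) P2=[6,6,5,3,2,4](0)
Move 3: P1 pit3 -> P1=[3,2,0,0,7,1](3) P2=[7,6,5,3,2,4](0)
Move 4: P1 pit5 -> P1=[3,2,0,0,7,0](4) P2=[7,6,5,3,2,4](0)
Move 5: P2 pit5 -> P1=[4,3,1,0,7,0](4) P2=[7,6,5,3,2,0](1)
Move 6: P2 pit0 -> P1=[5,3,1,0,7,0](4) P2=[0,7,6,4,3,1](2)
Move 7: P2 pit3 -> P1=[6,3,1,0,7,0](4) P2=[0,7,6,0,4,2](3)

Answer: 6 3 1 0 7 0 4 0 7 6 0 4 2 3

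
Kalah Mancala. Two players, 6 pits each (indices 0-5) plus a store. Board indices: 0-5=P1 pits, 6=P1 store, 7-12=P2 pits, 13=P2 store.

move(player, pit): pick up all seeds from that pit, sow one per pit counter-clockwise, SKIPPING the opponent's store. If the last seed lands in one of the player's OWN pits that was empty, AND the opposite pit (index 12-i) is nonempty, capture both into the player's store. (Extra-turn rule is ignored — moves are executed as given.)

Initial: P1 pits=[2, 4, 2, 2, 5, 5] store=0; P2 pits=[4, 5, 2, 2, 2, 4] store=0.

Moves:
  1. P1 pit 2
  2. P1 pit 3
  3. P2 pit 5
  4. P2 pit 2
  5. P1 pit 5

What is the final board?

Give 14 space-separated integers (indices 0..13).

Move 1: P1 pit2 -> P1=[2,4,0,3,6,5](0) P2=[4,5,2,2,2,4](0)
Move 2: P1 pit3 -> P1=[2,4,0,0,7,6](1) P2=[4,5,2,2,2,4](0)
Move 3: P2 pit5 -> P1=[3,5,1,0,7,6](1) P2=[4,5,2,2,2,0](1)
Move 4: P2 pit2 -> P1=[3,5,1,0,7,6](1) P2=[4,5,0,3,3,0](1)
Move 5: P1 pit5 -> P1=[3,5,1,0,7,0](2) P2=[5,6,1,4,4,0](1)

Answer: 3 5 1 0 7 0 2 5 6 1 4 4 0 1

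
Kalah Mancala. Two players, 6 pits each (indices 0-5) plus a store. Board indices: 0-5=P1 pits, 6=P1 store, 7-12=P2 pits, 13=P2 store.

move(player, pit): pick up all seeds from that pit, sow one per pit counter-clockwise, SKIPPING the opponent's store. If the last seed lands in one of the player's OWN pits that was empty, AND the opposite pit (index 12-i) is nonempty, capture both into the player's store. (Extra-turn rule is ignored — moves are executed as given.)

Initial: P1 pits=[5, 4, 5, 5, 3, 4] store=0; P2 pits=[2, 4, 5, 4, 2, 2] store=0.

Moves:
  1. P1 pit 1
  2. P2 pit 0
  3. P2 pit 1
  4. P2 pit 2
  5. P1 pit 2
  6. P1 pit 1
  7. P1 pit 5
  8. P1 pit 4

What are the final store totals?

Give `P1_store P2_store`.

Move 1: P1 pit1 -> P1=[5,0,6,6,4,5](0) P2=[2,4,5,4,2,2](0)
Move 2: P2 pit0 -> P1=[5,0,6,6,4,5](0) P2=[0,5,6,4,2,2](0)
Move 3: P2 pit1 -> P1=[5,0,6,6,4,5](0) P2=[0,0,7,5,3,3](1)
Move 4: P2 pit2 -> P1=[6,1,7,6,4,5](0) P2=[0,0,0,6,4,4](2)
Move 5: P1 pit2 -> P1=[6,1,0,7,5,6](1) P2=[1,1,1,6,4,4](2)
Move 6: P1 pit1 -> P1=[6,0,0,7,5,6](8) P2=[1,1,1,0,4,4](2)
Move 7: P1 pit5 -> P1=[6,0,0,7,5,0](9) P2=[2,2,2,1,5,4](2)
Move 8: P1 pit4 -> P1=[6,0,0,7,0,1](10) P2=[3,3,3,1,5,4](2)

Answer: 10 2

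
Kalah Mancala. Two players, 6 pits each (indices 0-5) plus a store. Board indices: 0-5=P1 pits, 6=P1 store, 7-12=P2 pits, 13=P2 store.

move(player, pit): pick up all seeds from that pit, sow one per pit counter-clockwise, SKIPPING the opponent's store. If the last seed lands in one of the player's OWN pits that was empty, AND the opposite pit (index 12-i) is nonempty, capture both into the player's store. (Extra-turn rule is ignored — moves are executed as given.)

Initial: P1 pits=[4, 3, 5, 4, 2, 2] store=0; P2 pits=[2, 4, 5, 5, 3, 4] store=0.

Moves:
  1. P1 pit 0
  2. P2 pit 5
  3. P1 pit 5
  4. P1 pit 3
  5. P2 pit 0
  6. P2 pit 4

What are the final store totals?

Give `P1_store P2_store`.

Answer: 2 2

Derivation:
Move 1: P1 pit0 -> P1=[0,4,6,5,3,2](0) P2=[2,4,5,5,3,4](0)
Move 2: P2 pit5 -> P1=[1,5,7,5,3,2](0) P2=[2,4,5,5,3,0](1)
Move 3: P1 pit5 -> P1=[1,5,7,5,3,0](1) P2=[3,4,5,5,3,0](1)
Move 4: P1 pit3 -> P1=[1,5,7,0,4,1](2) P2=[4,5,5,5,3,0](1)
Move 5: P2 pit0 -> P1=[1,5,7,0,4,1](2) P2=[0,6,6,6,4,0](1)
Move 6: P2 pit4 -> P1=[2,6,7,0,4,1](2) P2=[0,6,6,6,0,1](2)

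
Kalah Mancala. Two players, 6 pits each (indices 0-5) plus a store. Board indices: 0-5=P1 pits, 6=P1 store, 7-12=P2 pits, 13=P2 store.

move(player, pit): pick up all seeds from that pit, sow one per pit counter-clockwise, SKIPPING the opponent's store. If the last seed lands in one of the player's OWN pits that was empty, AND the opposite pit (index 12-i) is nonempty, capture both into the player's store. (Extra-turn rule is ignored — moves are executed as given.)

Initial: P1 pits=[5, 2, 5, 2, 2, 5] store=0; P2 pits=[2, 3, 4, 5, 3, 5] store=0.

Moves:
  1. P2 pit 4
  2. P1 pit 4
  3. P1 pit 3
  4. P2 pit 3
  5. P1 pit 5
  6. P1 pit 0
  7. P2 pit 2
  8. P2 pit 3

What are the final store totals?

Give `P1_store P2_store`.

Move 1: P2 pit4 -> P1=[6,2,5,2,2,5](0) P2=[2,3,4,5,0,6](1)
Move 2: P1 pit4 -> P1=[6,2,5,2,0,6](1) P2=[2,3,4,5,0,6](1)
Move 3: P1 pit3 -> P1=[6,2,5,0,1,7](1) P2=[2,3,4,5,0,6](1)
Move 4: P2 pit3 -> P1=[7,3,5,0,1,7](1) P2=[2,3,4,0,1,7](2)
Move 5: P1 pit5 -> P1=[7,3,5,0,1,0](2) P2=[3,4,5,1,2,8](2)
Move 6: P1 pit0 -> P1=[0,4,6,1,2,1](3) P2=[4,4,5,1,2,8](2)
Move 7: P2 pit2 -> P1=[1,4,6,1,2,1](3) P2=[4,4,0,2,3,9](3)
Move 8: P2 pit3 -> P1=[1,4,6,1,2,1](3) P2=[4,4,0,0,4,10](3)

Answer: 3 3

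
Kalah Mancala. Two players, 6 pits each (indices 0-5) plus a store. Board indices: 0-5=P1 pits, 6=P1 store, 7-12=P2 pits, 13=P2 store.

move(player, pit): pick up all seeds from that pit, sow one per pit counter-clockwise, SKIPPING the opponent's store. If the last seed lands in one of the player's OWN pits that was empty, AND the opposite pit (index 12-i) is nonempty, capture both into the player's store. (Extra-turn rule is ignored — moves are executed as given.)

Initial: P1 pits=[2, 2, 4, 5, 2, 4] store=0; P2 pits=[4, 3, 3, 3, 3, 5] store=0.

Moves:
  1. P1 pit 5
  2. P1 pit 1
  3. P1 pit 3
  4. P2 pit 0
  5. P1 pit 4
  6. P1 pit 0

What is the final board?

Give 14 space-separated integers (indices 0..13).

Move 1: P1 pit5 -> P1=[2,2,4,5,2,0](1) P2=[5,4,4,3,3,5](0)
Move 2: P1 pit1 -> P1=[2,0,5,6,2,0](1) P2=[5,4,4,3,3,5](0)
Move 3: P1 pit3 -> P1=[2,0,5,0,3,1](2) P2=[6,5,5,3,3,5](0)
Move 4: P2 pit0 -> P1=[2,0,5,0,3,1](2) P2=[0,6,6,4,4,6](1)
Move 5: P1 pit4 -> P1=[2,0,5,0,0,2](3) P2=[1,6,6,4,4,6](1)
Move 6: P1 pit0 -> P1=[0,1,6,0,0,2](3) P2=[1,6,6,4,4,6](1)

Answer: 0 1 6 0 0 2 3 1 6 6 4 4 6 1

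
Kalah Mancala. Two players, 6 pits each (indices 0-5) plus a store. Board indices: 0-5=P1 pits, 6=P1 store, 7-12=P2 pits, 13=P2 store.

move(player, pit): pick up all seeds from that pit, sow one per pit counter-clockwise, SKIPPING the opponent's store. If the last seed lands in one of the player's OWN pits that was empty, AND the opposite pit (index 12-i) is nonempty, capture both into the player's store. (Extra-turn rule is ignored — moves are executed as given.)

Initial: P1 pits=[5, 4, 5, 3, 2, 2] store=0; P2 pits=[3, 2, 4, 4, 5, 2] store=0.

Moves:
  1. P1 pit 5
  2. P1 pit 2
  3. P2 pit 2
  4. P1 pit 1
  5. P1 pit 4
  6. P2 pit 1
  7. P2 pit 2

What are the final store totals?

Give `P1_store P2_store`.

Move 1: P1 pit5 -> P1=[5,4,5,3,2,0](1) P2=[4,2,4,4,5,2](0)
Move 2: P1 pit2 -> P1=[5,4,0,4,3,1](2) P2=[5,2,4,4,5,2](0)
Move 3: P2 pit2 -> P1=[5,4,0,4,3,1](2) P2=[5,2,0,5,6,3](1)
Move 4: P1 pit1 -> P1=[5,0,1,5,4,2](2) P2=[5,2,0,5,6,3](1)
Move 5: P1 pit4 -> P1=[5,0,1,5,0,3](3) P2=[6,3,0,5,6,3](1)
Move 6: P2 pit1 -> P1=[5,0,1,5,0,3](3) P2=[6,0,1,6,7,3](1)
Move 7: P2 pit2 -> P1=[5,0,1,5,0,3](3) P2=[6,0,0,7,7,3](1)

Answer: 3 1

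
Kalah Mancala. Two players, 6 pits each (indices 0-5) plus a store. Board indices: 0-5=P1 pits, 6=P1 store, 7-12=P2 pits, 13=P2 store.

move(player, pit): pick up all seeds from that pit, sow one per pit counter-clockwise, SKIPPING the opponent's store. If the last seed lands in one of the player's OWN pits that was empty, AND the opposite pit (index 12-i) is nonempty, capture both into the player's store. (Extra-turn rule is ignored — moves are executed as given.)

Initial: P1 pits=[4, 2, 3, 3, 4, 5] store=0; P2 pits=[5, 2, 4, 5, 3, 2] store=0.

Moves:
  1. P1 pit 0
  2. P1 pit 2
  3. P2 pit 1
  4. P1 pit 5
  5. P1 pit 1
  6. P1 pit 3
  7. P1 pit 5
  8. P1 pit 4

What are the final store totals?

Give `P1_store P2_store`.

Answer: 5 0

Derivation:
Move 1: P1 pit0 -> P1=[0,3,4,4,5,5](0) P2=[5,2,4,5,3,2](0)
Move 2: P1 pit2 -> P1=[0,3,0,5,6,6](1) P2=[5,2,4,5,3,2](0)
Move 3: P2 pit1 -> P1=[0,3,0,5,6,6](1) P2=[5,0,5,6,3,2](0)
Move 4: P1 pit5 -> P1=[0,3,0,5,6,0](2) P2=[6,1,6,7,4,2](0)
Move 5: P1 pit1 -> P1=[0,0,1,6,7,0](2) P2=[6,1,6,7,4,2](0)
Move 6: P1 pit3 -> P1=[0,0,1,0,8,1](3) P2=[7,2,7,7,4,2](0)
Move 7: P1 pit5 -> P1=[0,0,1,0,8,0](4) P2=[7,2,7,7,4,2](0)
Move 8: P1 pit4 -> P1=[0,0,1,0,0,1](5) P2=[8,3,8,8,5,3](0)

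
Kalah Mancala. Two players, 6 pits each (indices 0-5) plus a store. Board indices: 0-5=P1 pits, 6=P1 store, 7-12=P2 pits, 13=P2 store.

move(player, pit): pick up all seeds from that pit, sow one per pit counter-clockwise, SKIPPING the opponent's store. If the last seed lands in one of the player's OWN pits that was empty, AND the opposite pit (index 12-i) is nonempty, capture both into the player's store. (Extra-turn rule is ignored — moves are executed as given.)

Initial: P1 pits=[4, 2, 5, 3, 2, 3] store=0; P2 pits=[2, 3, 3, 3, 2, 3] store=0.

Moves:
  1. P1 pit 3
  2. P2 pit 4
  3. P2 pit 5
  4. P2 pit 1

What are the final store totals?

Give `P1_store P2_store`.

Move 1: P1 pit3 -> P1=[4,2,5,0,3,4](1) P2=[2,3,3,3,2,3](0)
Move 2: P2 pit4 -> P1=[4,2,5,0,3,4](1) P2=[2,3,3,3,0,4](1)
Move 3: P2 pit5 -> P1=[5,3,6,0,3,4](1) P2=[2,3,3,3,0,0](2)
Move 4: P2 pit1 -> P1=[5,0,6,0,3,4](1) P2=[2,0,4,4,0,0](6)

Answer: 1 6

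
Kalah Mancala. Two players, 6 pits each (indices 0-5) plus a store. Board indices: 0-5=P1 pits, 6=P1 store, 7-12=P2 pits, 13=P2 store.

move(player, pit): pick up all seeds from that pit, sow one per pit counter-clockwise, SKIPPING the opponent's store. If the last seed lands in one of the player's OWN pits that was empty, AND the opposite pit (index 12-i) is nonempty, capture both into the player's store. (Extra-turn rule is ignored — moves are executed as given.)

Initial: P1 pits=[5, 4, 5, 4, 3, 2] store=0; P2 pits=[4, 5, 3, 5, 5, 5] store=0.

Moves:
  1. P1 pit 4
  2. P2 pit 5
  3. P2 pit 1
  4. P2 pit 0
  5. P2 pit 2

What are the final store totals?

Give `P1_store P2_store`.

Answer: 1 3

Derivation:
Move 1: P1 pit4 -> P1=[5,4,5,4,0,3](1) P2=[5,5,3,5,5,5](0)
Move 2: P2 pit5 -> P1=[6,5,6,5,0,3](1) P2=[5,5,3,5,5,0](1)
Move 3: P2 pit1 -> P1=[6,5,6,5,0,3](1) P2=[5,0,4,6,6,1](2)
Move 4: P2 pit0 -> P1=[6,5,6,5,0,3](1) P2=[0,1,5,7,7,2](2)
Move 5: P2 pit2 -> P1=[7,5,6,5,0,3](1) P2=[0,1,0,8,8,3](3)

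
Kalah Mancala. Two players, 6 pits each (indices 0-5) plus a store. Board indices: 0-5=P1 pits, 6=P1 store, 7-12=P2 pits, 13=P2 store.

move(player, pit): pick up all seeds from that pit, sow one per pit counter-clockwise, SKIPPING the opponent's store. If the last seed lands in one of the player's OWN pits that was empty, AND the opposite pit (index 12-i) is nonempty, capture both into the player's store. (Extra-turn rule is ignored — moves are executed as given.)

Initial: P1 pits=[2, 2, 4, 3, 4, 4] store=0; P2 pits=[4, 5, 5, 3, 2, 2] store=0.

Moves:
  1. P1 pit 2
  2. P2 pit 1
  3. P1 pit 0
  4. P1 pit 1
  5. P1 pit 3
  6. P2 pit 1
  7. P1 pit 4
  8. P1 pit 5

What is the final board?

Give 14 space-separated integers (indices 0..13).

Move 1: P1 pit2 -> P1=[2,2,0,4,5,5](1) P2=[4,5,5,3,2,2](0)
Move 2: P2 pit1 -> P1=[2,2,0,4,5,5](1) P2=[4,0,6,4,3,3](1)
Move 3: P1 pit0 -> P1=[0,3,0,4,5,5](6) P2=[4,0,6,0,3,3](1)
Move 4: P1 pit1 -> P1=[0,0,1,5,6,5](6) P2=[4,0,6,0,3,3](1)
Move 5: P1 pit3 -> P1=[0,0,1,0,7,6](7) P2=[5,1,6,0,3,3](1)
Move 6: P2 pit1 -> P1=[0,0,1,0,7,6](7) P2=[5,0,7,0,3,3](1)
Move 7: P1 pit4 -> P1=[0,0,1,0,0,7](8) P2=[6,1,8,1,4,3](1)
Move 8: P1 pit5 -> P1=[0,0,1,0,0,0](9) P2=[7,2,9,2,5,4](1)

Answer: 0 0 1 0 0 0 9 7 2 9 2 5 4 1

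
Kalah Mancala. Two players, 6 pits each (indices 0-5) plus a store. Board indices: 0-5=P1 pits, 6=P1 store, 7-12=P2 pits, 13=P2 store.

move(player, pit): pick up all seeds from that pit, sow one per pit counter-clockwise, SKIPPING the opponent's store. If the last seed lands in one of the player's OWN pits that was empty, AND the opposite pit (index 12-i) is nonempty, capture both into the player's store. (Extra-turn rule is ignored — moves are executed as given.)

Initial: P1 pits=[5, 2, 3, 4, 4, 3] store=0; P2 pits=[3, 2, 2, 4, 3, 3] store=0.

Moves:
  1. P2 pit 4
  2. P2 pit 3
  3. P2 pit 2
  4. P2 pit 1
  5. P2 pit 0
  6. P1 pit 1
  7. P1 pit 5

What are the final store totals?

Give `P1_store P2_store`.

Answer: 1 2

Derivation:
Move 1: P2 pit4 -> P1=[6,2,3,4,4,3](0) P2=[3,2,2,4,0,4](1)
Move 2: P2 pit3 -> P1=[7,2,3,4,4,3](0) P2=[3,2,2,0,1,5](2)
Move 3: P2 pit2 -> P1=[7,2,3,4,4,3](0) P2=[3,2,0,1,2,5](2)
Move 4: P2 pit1 -> P1=[7,2,3,4,4,3](0) P2=[3,0,1,2,2,5](2)
Move 5: P2 pit0 -> P1=[7,2,3,4,4,3](0) P2=[0,1,2,3,2,5](2)
Move 6: P1 pit1 -> P1=[7,0,4,5,4,3](0) P2=[0,1,2,3,2,5](2)
Move 7: P1 pit5 -> P1=[7,0,4,5,4,0](1) P2=[1,2,2,3,2,5](2)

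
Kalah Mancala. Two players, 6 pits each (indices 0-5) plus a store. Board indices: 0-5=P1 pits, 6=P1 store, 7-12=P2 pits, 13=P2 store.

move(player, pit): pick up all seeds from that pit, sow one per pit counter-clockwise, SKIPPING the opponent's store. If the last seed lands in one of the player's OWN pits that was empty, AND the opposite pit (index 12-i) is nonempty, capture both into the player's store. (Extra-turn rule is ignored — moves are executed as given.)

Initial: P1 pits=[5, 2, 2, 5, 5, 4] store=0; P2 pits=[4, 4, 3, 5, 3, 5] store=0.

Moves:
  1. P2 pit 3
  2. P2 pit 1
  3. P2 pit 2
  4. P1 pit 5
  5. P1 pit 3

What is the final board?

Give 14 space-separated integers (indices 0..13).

Move 1: P2 pit3 -> P1=[6,3,2,5,5,4](0) P2=[4,4,3,0,4,6](1)
Move 2: P2 pit1 -> P1=[6,3,2,5,5,4](0) P2=[4,0,4,1,5,7](1)
Move 3: P2 pit2 -> P1=[6,3,2,5,5,4](0) P2=[4,0,0,2,6,8](2)
Move 4: P1 pit5 -> P1=[6,3,2,5,5,0](1) P2=[5,1,1,2,6,8](2)
Move 5: P1 pit3 -> P1=[6,3,2,0,6,1](2) P2=[6,2,1,2,6,8](2)

Answer: 6 3 2 0 6 1 2 6 2 1 2 6 8 2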